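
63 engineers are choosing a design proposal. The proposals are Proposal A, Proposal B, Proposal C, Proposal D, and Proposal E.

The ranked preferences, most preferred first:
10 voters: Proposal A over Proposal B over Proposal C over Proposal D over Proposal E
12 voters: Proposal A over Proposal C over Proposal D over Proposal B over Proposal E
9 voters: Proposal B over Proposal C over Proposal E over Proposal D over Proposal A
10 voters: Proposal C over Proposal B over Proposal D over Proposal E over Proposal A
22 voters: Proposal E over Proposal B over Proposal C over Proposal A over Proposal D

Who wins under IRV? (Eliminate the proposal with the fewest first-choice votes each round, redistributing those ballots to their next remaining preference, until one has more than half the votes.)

Proposal E

Round 1: Proposal A 22, Proposal B 9, Proposal C 10, Proposal D 0, Proposal E 22. Proposal D eliminated.
Round 2: Proposal A 22, Proposal B 9, Proposal C 10, Proposal E 22. Proposal B eliminated.
Round 3: Proposal A 22, Proposal C 19, Proposal E 22. Proposal C eliminated.
Round 4: Proposal A 22, Proposal E 41. Proposal E has a majority (≥32).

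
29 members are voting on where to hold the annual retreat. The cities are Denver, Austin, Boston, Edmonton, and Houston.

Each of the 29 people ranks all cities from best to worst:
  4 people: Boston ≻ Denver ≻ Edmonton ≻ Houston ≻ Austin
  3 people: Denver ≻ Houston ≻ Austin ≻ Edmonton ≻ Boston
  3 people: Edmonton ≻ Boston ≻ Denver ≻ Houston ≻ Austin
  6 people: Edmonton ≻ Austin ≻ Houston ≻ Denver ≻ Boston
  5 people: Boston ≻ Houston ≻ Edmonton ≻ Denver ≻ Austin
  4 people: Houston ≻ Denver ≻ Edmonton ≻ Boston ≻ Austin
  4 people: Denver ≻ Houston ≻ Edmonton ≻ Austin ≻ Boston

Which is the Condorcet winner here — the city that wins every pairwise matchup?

Houston

Houston vs Denver: 15–14
Houston vs Austin: 23–6
Houston vs Boston: 17–12
Houston vs Edmonton: 16–13
Houston beats every other city.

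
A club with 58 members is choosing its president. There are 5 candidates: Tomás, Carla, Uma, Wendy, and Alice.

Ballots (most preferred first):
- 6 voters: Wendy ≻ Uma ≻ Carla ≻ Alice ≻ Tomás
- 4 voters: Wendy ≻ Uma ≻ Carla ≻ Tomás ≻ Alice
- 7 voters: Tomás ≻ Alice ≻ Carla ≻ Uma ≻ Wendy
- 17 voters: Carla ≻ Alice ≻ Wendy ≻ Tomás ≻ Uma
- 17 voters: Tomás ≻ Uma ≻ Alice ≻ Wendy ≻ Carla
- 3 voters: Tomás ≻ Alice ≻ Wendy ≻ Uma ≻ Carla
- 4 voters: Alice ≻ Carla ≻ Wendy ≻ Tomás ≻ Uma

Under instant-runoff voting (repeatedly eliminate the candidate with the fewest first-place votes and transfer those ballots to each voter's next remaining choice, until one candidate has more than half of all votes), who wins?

Carla

Round 1: Tomás 27, Carla 17, Uma 0, Wendy 10, Alice 4. Uma eliminated.
Round 2: Tomás 27, Carla 17, Wendy 10, Alice 4. Alice eliminated.
Round 3: Tomás 27, Carla 21, Wendy 10. Wendy eliminated.
Round 4: Tomás 27, Carla 31. Carla has a majority (≥30).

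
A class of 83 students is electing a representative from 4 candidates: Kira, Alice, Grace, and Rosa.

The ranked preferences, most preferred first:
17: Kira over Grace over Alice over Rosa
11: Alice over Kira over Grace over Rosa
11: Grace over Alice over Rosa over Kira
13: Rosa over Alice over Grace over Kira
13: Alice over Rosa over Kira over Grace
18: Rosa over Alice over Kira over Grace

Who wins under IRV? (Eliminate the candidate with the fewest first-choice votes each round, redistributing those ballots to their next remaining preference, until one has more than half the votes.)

Round 1: Kira 17, Alice 24, Grace 11, Rosa 31. Grace eliminated.
Round 2: Kira 17, Alice 35, Rosa 31. Kira eliminated.
Round 3: Alice 52, Rosa 31. Alice has a majority (≥42).

Alice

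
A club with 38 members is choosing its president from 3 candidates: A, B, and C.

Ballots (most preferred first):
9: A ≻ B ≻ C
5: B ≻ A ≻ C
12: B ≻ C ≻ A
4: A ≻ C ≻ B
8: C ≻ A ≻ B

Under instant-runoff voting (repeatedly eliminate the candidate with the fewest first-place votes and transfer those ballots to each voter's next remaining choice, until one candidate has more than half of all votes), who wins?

A

Round 1: A 13, B 17, C 8. C eliminated.
Round 2: A 21, B 17. A has a majority (≥20).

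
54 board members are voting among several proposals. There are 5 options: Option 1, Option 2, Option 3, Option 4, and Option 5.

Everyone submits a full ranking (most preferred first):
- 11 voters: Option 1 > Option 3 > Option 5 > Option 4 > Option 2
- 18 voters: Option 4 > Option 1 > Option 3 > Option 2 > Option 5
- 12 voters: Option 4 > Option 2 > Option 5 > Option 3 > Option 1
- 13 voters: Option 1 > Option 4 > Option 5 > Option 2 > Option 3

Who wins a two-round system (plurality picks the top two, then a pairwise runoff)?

Option 4

Round 1 first-place votes: Option 1 24, Option 2 0, Option 3 0, Option 4 30, Option 5 0. Option 4 and Option 1 advance.
Runoff: Option 4 is ranked above Option 1 on 30 ballots, Option 1 above Option 4 on 24.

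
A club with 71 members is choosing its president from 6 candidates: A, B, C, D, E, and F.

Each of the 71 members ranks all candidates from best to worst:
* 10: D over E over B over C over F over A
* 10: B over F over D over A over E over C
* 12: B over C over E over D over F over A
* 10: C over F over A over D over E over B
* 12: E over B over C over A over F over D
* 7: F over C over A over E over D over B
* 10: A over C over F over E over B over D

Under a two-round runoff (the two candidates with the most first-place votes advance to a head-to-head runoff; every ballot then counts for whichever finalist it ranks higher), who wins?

E

Round 1 first-place votes: A 10, B 22, C 10, D 10, E 12, F 7. B and E advance.
Runoff: B is ranked above E on 22 ballots, E above B on 49.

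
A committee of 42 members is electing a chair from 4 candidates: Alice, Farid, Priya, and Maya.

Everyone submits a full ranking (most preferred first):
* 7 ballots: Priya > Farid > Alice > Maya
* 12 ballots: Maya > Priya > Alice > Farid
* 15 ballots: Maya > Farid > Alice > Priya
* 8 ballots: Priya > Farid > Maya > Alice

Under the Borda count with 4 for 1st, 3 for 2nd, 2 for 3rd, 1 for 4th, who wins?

Maya

Alice: 7×2 + 12×2 + 15×2 + 8×1 = 76
Farid: 7×3 + 12×1 + 15×3 + 8×3 = 102
Priya: 7×4 + 12×3 + 15×1 + 8×4 = 111
Maya: 7×1 + 12×4 + 15×4 + 8×2 = 131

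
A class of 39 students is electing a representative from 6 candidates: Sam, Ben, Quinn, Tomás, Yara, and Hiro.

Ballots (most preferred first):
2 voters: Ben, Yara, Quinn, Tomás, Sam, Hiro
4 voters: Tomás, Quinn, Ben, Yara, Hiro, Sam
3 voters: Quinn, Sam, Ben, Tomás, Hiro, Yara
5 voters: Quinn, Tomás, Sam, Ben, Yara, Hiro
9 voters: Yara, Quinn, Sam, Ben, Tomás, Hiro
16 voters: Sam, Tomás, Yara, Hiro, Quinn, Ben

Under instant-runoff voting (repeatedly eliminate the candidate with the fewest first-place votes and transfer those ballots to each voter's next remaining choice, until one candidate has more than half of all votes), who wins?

Quinn

Round 1: Sam 16, Ben 2, Quinn 8, Tomás 4, Yara 9, Hiro 0. Hiro eliminated.
Round 2: Sam 16, Ben 2, Quinn 8, Tomás 4, Yara 9. Ben eliminated.
Round 3: Sam 16, Quinn 8, Tomás 4, Yara 11. Tomás eliminated.
Round 4: Sam 16, Quinn 12, Yara 11. Yara eliminated.
Round 5: Sam 16, Quinn 23. Quinn has a majority (≥20).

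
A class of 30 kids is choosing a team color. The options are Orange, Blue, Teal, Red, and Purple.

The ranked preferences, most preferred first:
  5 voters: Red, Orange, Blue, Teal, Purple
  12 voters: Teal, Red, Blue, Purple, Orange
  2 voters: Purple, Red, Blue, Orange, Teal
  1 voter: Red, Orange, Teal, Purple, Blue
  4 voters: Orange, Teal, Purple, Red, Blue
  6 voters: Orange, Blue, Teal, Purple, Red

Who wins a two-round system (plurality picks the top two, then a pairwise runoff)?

Orange

Round 1 first-place votes: Orange 10, Blue 0, Teal 12, Red 6, Purple 2. Teal and Orange advance.
Runoff: Teal is ranked above Orange on 12 ballots, Orange above Teal on 18.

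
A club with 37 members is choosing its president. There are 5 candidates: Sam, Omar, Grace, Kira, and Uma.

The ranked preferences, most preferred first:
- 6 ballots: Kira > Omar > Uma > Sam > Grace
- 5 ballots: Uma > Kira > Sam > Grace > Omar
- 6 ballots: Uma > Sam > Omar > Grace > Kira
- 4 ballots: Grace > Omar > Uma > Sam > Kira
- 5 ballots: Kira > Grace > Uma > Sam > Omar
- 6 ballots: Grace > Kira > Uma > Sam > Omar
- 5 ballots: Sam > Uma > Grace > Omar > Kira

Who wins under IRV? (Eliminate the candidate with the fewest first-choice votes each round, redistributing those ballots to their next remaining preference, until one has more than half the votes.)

Uma

Round 1: Sam 5, Omar 0, Grace 10, Kira 11, Uma 11. Omar eliminated.
Round 2: Sam 5, Grace 10, Kira 11, Uma 11. Sam eliminated.
Round 3: Grace 10, Kira 11, Uma 16. Grace eliminated.
Round 4: Kira 17, Uma 20. Uma has a majority (≥19).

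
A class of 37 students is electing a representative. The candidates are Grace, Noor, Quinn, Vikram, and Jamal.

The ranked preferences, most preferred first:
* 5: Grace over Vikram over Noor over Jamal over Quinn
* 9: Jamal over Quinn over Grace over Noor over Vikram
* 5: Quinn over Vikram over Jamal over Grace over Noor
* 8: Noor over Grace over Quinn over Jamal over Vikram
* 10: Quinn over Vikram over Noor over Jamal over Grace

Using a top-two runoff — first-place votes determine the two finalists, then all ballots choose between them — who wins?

Quinn

Round 1 first-place votes: Grace 5, Noor 8, Quinn 15, Vikram 0, Jamal 9. Quinn and Jamal advance.
Runoff: Quinn is ranked above Jamal on 23 ballots, Jamal above Quinn on 14.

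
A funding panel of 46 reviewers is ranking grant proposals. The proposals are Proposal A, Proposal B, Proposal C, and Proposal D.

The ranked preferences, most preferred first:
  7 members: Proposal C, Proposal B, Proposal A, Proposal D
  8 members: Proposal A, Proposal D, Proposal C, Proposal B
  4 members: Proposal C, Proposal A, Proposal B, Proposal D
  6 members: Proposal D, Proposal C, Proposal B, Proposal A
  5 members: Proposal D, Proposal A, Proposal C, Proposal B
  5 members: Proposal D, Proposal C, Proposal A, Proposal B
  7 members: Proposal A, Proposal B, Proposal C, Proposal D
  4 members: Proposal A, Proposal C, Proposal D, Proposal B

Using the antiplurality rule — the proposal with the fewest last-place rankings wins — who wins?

Last-place votes: Proposal A 6, Proposal B 22, Proposal C 0, Proposal D 18.

Proposal C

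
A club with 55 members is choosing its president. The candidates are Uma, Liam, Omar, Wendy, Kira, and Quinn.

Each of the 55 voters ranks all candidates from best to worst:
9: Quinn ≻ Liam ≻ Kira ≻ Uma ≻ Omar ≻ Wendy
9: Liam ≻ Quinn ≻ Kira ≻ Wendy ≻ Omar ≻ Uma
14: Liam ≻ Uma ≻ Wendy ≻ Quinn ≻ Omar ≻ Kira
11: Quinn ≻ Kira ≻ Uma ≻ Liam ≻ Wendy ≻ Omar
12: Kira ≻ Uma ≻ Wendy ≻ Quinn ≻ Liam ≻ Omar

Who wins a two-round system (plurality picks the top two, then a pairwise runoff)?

Quinn

Round 1 first-place votes: Uma 0, Liam 23, Omar 0, Wendy 0, Kira 12, Quinn 20. Liam and Quinn advance.
Runoff: Liam is ranked above Quinn on 23 ballots, Quinn above Liam on 32.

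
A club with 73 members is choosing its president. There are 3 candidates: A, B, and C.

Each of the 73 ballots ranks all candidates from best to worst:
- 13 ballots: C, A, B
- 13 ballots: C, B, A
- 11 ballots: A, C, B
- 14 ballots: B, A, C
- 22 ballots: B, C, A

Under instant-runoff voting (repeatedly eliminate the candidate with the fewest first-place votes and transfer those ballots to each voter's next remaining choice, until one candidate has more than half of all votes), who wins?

C

Round 1: A 11, B 36, C 26. A eliminated.
Round 2: B 36, C 37. C has a majority (≥37).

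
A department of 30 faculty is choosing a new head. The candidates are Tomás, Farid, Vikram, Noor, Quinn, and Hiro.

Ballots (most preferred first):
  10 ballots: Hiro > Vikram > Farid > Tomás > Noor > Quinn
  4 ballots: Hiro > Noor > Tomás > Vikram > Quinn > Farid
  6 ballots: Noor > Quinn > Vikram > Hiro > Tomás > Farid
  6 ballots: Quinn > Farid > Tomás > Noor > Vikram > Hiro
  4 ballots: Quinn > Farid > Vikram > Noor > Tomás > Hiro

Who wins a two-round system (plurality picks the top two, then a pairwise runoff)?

Quinn

Round 1 first-place votes: Tomás 0, Farid 0, Vikram 0, Noor 6, Quinn 10, Hiro 14. Hiro and Quinn advance.
Runoff: Hiro is ranked above Quinn on 14 ballots, Quinn above Hiro on 16.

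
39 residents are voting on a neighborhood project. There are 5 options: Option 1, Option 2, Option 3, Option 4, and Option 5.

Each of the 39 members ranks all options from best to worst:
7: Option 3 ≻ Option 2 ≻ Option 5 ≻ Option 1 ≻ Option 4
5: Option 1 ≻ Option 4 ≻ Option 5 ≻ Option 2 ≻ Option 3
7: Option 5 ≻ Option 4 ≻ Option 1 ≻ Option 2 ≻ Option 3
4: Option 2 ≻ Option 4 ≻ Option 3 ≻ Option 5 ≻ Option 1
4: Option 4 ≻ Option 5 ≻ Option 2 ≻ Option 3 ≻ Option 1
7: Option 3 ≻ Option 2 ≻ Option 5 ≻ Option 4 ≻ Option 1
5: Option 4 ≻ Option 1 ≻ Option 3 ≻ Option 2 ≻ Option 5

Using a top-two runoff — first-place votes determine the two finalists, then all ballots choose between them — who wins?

Round 1 first-place votes: Option 1 5, Option 2 4, Option 3 14, Option 4 9, Option 5 7. Option 3 and Option 4 advance.
Runoff: Option 3 is ranked above Option 4 on 14 ballots, Option 4 above Option 3 on 25.

Option 4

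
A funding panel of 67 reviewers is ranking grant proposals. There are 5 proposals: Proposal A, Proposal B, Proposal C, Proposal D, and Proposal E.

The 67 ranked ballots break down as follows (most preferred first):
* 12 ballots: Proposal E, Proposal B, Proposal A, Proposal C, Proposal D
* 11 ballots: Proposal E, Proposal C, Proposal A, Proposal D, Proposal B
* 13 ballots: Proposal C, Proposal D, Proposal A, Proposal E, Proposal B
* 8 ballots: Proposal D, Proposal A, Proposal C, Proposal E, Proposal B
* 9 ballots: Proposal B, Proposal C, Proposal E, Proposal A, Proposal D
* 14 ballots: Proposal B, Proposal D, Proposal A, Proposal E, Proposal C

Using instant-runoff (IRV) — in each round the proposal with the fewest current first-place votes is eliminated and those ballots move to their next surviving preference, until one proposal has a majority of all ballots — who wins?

Proposal E

Round 1: Proposal A 0, Proposal B 23, Proposal C 13, Proposal D 8, Proposal E 23. Proposal A eliminated.
Round 2: Proposal B 23, Proposal C 13, Proposal D 8, Proposal E 23. Proposal D eliminated.
Round 3: Proposal B 23, Proposal C 21, Proposal E 23. Proposal C eliminated.
Round 4: Proposal B 23, Proposal E 44. Proposal E has a majority (≥34).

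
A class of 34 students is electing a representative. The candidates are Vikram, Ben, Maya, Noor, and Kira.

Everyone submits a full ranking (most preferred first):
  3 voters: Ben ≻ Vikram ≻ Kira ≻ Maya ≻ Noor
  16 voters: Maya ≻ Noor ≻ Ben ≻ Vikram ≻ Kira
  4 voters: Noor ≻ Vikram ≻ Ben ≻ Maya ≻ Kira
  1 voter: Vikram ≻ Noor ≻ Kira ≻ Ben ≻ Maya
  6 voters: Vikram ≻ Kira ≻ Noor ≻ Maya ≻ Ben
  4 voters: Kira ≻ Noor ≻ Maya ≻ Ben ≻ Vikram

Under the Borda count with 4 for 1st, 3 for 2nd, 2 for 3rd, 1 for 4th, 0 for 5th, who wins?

Noor

Vikram: 3×3 + 16×1 + 4×3 + 1×4 + 6×4 + 4×0 = 65
Ben: 3×4 + 16×2 + 4×2 + 1×1 + 6×0 + 4×1 = 57
Maya: 3×1 + 16×4 + 4×1 + 1×0 + 6×1 + 4×2 = 85
Noor: 3×0 + 16×3 + 4×4 + 1×3 + 6×2 + 4×3 = 91
Kira: 3×2 + 16×0 + 4×0 + 1×2 + 6×3 + 4×4 = 42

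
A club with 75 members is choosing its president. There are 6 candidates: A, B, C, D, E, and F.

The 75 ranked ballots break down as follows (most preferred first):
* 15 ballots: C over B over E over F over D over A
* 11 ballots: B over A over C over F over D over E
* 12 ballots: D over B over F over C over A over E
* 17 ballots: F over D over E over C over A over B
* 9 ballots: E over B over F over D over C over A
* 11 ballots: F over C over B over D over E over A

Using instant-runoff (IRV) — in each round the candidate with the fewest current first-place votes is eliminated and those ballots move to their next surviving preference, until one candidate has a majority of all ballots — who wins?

B

Round 1: A 0, B 11, C 15, D 12, E 9, F 28. A eliminated.
Round 2: B 11, C 15, D 12, E 9, F 28. E eliminated.
Round 3: B 20, C 15, D 12, F 28. D eliminated.
Round 4: B 32, C 15, F 28. C eliminated.
Round 5: B 47, F 28. B has a majority (≥38).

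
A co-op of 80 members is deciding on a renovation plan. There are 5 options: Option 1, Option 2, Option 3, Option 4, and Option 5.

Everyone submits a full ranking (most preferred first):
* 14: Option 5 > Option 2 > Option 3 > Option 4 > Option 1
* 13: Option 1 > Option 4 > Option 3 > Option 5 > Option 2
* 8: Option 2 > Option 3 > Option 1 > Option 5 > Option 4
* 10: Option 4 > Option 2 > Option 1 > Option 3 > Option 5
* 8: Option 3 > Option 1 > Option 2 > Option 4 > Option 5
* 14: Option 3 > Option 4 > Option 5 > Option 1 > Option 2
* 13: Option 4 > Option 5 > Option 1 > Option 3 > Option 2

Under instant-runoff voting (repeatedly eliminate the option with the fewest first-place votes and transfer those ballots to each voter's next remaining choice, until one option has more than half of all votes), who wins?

Round 1: Option 1 13, Option 2 8, Option 3 22, Option 4 23, Option 5 14. Option 2 eliminated.
Round 2: Option 1 13, Option 3 30, Option 4 23, Option 5 14. Option 1 eliminated.
Round 3: Option 3 30, Option 4 36, Option 5 14. Option 5 eliminated.
Round 4: Option 3 44, Option 4 36. Option 3 has a majority (≥41).

Option 3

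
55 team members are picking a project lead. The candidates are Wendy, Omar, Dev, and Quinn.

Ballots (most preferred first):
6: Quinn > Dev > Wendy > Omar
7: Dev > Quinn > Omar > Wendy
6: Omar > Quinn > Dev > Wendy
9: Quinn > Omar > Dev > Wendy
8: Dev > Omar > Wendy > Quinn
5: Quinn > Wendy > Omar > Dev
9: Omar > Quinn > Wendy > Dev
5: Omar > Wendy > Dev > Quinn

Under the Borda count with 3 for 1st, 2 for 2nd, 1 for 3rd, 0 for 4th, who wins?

Wendy: 6×1 + 7×0 + 6×0 + 9×0 + 8×1 + 5×2 + 9×1 + 5×2 = 43
Omar: 6×0 + 7×1 + 6×3 + 9×2 + 8×2 + 5×1 + 9×3 + 5×3 = 106
Dev: 6×2 + 7×3 + 6×1 + 9×1 + 8×3 + 5×0 + 9×0 + 5×1 = 77
Quinn: 6×3 + 7×2 + 6×2 + 9×3 + 8×0 + 5×3 + 9×2 + 5×0 = 104

Omar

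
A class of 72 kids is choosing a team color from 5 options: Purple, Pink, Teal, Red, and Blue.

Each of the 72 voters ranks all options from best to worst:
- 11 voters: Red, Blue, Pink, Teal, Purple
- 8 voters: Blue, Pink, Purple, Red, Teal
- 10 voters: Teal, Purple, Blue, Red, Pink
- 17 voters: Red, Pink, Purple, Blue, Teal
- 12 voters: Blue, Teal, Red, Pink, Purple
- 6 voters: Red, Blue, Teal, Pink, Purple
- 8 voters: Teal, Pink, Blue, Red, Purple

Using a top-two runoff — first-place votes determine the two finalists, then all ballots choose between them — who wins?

Blue

Round 1 first-place votes: Purple 0, Pink 0, Teal 18, Red 34, Blue 20. Red and Blue advance.
Runoff: Red is ranked above Blue on 34 ballots, Blue above Red on 38.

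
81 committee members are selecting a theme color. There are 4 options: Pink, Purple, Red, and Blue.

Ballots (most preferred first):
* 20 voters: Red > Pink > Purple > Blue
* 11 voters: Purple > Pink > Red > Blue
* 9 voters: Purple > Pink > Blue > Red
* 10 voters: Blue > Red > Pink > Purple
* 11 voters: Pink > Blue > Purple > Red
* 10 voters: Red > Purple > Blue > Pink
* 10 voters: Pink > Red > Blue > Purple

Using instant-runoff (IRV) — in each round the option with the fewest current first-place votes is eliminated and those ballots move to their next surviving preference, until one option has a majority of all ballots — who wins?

Round 1: Pink 21, Purple 20, Red 30, Blue 10. Blue eliminated.
Round 2: Pink 21, Purple 20, Red 40. Purple eliminated.
Round 3: Pink 41, Red 40. Pink has a majority (≥41).

Pink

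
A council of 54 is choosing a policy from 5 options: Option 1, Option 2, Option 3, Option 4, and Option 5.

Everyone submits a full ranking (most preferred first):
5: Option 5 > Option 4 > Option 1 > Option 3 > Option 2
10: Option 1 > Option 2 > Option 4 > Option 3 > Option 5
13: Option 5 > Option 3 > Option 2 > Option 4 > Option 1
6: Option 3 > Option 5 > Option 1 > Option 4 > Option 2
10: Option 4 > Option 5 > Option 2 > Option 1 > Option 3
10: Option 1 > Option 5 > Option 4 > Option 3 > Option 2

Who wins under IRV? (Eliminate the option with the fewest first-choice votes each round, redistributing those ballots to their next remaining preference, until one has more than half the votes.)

Option 5

Round 1: Option 1 20, Option 2 0, Option 3 6, Option 4 10, Option 5 18. Option 2 eliminated.
Round 2: Option 1 20, Option 3 6, Option 4 10, Option 5 18. Option 3 eliminated.
Round 3: Option 1 20, Option 4 10, Option 5 24. Option 4 eliminated.
Round 4: Option 1 20, Option 5 34. Option 5 has a majority (≥28).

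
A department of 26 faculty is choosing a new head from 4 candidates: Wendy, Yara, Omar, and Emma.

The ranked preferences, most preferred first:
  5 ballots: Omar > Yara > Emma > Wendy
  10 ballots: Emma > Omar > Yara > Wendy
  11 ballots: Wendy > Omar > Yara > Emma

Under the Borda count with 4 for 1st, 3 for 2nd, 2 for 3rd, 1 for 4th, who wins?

Wendy: 5×1 + 10×1 + 11×4 = 59
Yara: 5×3 + 10×2 + 11×2 = 57
Omar: 5×4 + 10×3 + 11×3 = 83
Emma: 5×2 + 10×4 + 11×1 = 61

Omar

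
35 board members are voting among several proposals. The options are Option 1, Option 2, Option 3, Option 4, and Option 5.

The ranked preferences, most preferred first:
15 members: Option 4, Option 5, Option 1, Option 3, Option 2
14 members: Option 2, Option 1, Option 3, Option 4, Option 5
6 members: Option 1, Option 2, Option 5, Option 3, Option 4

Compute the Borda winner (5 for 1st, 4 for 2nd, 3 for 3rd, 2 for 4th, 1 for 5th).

Option 1

Option 1: 15×3 + 14×4 + 6×5 = 131
Option 2: 15×1 + 14×5 + 6×4 = 109
Option 3: 15×2 + 14×3 + 6×2 = 84
Option 4: 15×5 + 14×2 + 6×1 = 109
Option 5: 15×4 + 14×1 + 6×3 = 92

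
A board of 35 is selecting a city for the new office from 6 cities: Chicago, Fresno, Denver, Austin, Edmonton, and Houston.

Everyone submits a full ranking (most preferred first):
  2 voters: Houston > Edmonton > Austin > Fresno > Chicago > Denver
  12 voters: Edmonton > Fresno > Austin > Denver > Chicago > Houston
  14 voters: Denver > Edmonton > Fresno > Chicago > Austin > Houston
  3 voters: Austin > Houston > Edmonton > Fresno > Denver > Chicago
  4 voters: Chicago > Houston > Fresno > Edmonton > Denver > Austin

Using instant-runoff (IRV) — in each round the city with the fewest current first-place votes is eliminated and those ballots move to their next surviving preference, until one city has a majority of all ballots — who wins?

Round 1: Chicago 4, Fresno 0, Denver 14, Austin 3, Edmonton 12, Houston 2. Fresno eliminated.
Round 2: Chicago 4, Denver 14, Austin 3, Edmonton 12, Houston 2. Houston eliminated.
Round 3: Chicago 4, Denver 14, Austin 3, Edmonton 14. Austin eliminated.
Round 4: Chicago 4, Denver 14, Edmonton 17. Chicago eliminated.
Round 5: Denver 14, Edmonton 21. Edmonton has a majority (≥18).

Edmonton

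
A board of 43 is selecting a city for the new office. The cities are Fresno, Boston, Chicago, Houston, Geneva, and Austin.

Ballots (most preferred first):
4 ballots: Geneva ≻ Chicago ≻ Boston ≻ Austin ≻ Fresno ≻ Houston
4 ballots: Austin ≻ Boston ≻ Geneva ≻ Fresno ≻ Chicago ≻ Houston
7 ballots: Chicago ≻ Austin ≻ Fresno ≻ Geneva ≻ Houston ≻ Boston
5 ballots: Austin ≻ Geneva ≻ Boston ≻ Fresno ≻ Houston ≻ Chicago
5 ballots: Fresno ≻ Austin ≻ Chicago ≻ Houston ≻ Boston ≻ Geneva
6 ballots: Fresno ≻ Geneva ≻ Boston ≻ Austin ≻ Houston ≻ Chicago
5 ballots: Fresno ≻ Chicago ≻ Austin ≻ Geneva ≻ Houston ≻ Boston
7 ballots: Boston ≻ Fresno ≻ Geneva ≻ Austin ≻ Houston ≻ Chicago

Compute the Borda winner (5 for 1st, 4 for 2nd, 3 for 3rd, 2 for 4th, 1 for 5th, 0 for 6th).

Fresno: 4×1 + 4×2 + 7×3 + 5×2 + 5×5 + 6×5 + 5×5 + 7×4 = 151
Boston: 4×3 + 4×4 + 7×0 + 5×3 + 5×1 + 6×3 + 5×0 + 7×5 = 101
Chicago: 4×4 + 4×1 + 7×5 + 5×0 + 5×3 + 6×0 + 5×4 + 7×0 = 90
Houston: 4×0 + 4×0 + 7×1 + 5×1 + 5×2 + 6×1 + 5×1 + 7×1 = 40
Geneva: 4×5 + 4×3 + 7×2 + 5×4 + 5×0 + 6×4 + 5×2 + 7×3 = 121
Austin: 4×2 + 4×5 + 7×4 + 5×5 + 5×4 + 6×2 + 5×3 + 7×2 = 142

Fresno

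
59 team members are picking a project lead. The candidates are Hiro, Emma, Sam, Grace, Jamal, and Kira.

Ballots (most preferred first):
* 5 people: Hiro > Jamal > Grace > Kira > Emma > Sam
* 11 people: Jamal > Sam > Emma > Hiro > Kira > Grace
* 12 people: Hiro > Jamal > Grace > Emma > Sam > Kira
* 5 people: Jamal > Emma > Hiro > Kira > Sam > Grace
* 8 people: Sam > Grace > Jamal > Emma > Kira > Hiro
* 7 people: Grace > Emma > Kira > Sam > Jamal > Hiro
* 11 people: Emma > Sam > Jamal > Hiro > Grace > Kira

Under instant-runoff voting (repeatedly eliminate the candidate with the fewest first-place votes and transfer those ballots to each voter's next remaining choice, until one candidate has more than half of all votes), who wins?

Jamal

Round 1: Hiro 17, Emma 11, Sam 8, Grace 7, Jamal 16, Kira 0. Kira eliminated.
Round 2: Hiro 17, Emma 11, Sam 8, Grace 7, Jamal 16. Grace eliminated.
Round 3: Hiro 17, Emma 18, Sam 8, Jamal 16. Sam eliminated.
Round 4: Hiro 17, Emma 18, Jamal 24. Hiro eliminated.
Round 5: Emma 18, Jamal 41. Jamal has a majority (≥30).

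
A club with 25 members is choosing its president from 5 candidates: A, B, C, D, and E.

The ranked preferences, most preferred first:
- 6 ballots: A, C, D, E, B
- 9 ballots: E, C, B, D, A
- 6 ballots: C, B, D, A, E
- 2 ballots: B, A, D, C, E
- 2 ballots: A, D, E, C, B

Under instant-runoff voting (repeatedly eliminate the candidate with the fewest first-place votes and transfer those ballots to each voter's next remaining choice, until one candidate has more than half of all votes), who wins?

A

Round 1: A 8, B 2, C 6, D 0, E 9. D eliminated.
Round 2: A 8, B 2, C 6, E 9. B eliminated.
Round 3: A 10, C 6, E 9. C eliminated.
Round 4: A 16, E 9. A has a majority (≥13).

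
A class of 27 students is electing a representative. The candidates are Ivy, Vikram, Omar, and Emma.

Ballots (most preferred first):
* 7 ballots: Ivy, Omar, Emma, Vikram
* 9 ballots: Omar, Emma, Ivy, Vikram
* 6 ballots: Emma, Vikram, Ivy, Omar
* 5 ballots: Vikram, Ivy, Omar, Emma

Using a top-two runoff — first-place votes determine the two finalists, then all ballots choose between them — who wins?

Ivy

Round 1 first-place votes: Ivy 7, Vikram 5, Omar 9, Emma 6. Omar and Ivy advance.
Runoff: Omar is ranked above Ivy on 9 ballots, Ivy above Omar on 18.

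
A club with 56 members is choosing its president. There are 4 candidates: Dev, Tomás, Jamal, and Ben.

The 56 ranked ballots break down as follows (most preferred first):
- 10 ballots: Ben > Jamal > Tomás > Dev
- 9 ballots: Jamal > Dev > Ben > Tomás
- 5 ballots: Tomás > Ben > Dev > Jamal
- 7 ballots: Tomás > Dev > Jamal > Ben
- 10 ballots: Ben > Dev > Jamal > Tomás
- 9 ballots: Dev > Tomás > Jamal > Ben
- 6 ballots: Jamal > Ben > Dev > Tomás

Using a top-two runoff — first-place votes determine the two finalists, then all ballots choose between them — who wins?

Round 1 first-place votes: Dev 9, Tomás 12, Jamal 15, Ben 20. Ben and Jamal advance.
Runoff: Ben is ranked above Jamal on 25 ballots, Jamal above Ben on 31.

Jamal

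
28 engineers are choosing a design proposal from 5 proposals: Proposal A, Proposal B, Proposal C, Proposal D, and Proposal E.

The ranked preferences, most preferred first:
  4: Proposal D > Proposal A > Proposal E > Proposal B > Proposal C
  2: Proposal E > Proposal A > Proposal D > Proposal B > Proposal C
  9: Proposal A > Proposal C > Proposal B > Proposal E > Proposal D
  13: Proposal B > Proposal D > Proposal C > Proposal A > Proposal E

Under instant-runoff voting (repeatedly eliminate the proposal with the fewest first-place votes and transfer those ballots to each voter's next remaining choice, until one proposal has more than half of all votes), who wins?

Proposal A

Round 1: Proposal A 9, Proposal B 13, Proposal C 0, Proposal D 4, Proposal E 2. Proposal C eliminated.
Round 2: Proposal A 9, Proposal B 13, Proposal D 4, Proposal E 2. Proposal E eliminated.
Round 3: Proposal A 11, Proposal B 13, Proposal D 4. Proposal D eliminated.
Round 4: Proposal A 15, Proposal B 13. Proposal A has a majority (≥15).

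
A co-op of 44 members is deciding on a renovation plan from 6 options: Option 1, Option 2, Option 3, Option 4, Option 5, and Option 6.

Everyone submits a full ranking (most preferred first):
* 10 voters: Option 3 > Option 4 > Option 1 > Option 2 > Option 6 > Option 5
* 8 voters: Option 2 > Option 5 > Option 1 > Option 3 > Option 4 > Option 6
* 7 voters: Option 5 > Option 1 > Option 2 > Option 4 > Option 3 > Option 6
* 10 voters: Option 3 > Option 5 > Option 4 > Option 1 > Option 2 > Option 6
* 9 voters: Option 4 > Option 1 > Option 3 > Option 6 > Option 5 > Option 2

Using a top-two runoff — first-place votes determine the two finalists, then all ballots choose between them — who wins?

Round 1 first-place votes: Option 1 0, Option 2 8, Option 3 20, Option 4 9, Option 5 7, Option 6 0. Option 3 and Option 4 advance.
Runoff: Option 3 is ranked above Option 4 on 28 ballots, Option 4 above Option 3 on 16.

Option 3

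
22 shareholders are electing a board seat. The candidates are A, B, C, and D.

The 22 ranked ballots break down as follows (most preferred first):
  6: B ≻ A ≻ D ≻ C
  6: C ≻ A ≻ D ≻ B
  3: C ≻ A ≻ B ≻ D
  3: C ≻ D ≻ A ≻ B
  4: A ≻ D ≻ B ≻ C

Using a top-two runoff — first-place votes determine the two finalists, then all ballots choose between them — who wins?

Round 1 first-place votes: A 4, B 6, C 12, D 0. C and B advance.
Runoff: C is ranked above B on 12 ballots, B above C on 10.

C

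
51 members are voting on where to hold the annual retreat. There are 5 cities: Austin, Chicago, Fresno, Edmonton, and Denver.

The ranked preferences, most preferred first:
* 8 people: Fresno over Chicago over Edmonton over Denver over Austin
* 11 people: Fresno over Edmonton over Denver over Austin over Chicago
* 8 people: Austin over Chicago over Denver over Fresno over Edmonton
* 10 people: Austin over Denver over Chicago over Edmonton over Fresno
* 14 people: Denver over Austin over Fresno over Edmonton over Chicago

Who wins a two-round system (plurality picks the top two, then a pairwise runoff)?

Austin

Round 1 first-place votes: Austin 18, Chicago 0, Fresno 19, Edmonton 0, Denver 14. Fresno and Austin advance.
Runoff: Fresno is ranked above Austin on 19 ballots, Austin above Fresno on 32.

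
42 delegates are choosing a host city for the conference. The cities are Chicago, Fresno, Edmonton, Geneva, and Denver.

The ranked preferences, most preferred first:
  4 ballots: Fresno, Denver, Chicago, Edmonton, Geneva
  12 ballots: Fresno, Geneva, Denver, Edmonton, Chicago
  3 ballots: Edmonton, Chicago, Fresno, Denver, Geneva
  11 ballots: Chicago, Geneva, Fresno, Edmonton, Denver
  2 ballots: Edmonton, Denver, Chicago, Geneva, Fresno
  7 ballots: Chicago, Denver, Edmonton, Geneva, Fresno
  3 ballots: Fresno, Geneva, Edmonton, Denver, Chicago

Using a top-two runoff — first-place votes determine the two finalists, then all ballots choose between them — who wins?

Round 1 first-place votes: Chicago 18, Fresno 19, Edmonton 5, Geneva 0, Denver 0. Fresno and Chicago advance.
Runoff: Fresno is ranked above Chicago on 19 ballots, Chicago above Fresno on 23.

Chicago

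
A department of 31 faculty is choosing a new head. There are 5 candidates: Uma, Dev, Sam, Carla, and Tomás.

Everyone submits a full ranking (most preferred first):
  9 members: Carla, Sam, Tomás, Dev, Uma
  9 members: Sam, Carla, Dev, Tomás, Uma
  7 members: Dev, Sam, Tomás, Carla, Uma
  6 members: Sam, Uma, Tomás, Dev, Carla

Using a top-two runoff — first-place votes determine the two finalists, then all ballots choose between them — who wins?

Sam

Round 1 first-place votes: Uma 0, Dev 7, Sam 15, Carla 9, Tomás 0. Sam and Carla advance.
Runoff: Sam is ranked above Carla on 22 ballots, Carla above Sam on 9.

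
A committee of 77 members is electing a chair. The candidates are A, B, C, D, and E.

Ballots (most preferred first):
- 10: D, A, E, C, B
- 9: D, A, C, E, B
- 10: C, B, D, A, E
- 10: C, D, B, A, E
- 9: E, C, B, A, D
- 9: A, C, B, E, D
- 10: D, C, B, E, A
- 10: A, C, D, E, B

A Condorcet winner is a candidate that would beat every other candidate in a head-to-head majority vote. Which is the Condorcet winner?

C

C vs A: 39–38
C vs B: 77–0
C vs D: 48–29
C vs E: 58–19
C beats every other candidate.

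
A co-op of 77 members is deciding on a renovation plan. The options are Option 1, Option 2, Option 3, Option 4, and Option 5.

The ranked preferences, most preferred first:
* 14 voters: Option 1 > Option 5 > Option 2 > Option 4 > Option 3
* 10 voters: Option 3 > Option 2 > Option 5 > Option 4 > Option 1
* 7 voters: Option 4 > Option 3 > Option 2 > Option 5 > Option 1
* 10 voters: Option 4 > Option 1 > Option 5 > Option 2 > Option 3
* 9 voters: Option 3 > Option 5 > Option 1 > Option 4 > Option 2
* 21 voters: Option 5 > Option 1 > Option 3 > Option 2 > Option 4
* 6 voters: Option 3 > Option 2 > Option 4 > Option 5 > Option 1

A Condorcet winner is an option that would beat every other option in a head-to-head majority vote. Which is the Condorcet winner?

Option 5 vs Option 1: 53–24
Option 5 vs Option 2: 54–23
Option 5 vs Option 3: 45–32
Option 5 vs Option 4: 54–23
Option 5 beats every other option.

Option 5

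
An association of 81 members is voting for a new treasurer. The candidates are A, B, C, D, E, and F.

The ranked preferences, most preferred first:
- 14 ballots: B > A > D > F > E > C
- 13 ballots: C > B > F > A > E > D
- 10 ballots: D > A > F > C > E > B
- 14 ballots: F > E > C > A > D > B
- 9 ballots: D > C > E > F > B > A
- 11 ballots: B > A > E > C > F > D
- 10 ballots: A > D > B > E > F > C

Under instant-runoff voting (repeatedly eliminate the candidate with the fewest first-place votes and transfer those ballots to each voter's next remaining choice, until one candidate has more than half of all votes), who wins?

D

Round 1: A 10, B 25, C 13, D 19, E 0, F 14. E eliminated.
Round 2: A 10, B 25, C 13, D 19, F 14. A eliminated.
Round 3: B 25, C 13, D 29, F 14. C eliminated.
Round 4: B 38, D 29, F 14. F eliminated.
Round 5: B 38, D 43. D has a majority (≥41).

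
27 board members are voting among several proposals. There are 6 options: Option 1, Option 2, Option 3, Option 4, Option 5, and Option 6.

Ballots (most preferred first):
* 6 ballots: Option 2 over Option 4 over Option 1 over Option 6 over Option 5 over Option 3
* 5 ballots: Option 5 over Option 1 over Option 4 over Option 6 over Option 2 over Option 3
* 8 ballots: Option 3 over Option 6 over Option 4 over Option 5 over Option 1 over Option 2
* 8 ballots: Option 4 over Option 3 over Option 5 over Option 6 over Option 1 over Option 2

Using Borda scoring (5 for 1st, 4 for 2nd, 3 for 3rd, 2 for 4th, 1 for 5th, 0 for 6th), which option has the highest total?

Option 4

Option 1: 6×3 + 5×4 + 8×1 + 8×1 = 54
Option 2: 6×5 + 5×1 + 8×0 + 8×0 = 35
Option 3: 6×0 + 5×0 + 8×5 + 8×4 = 72
Option 4: 6×4 + 5×3 + 8×3 + 8×5 = 103
Option 5: 6×1 + 5×5 + 8×2 + 8×3 = 71
Option 6: 6×2 + 5×2 + 8×4 + 8×2 = 70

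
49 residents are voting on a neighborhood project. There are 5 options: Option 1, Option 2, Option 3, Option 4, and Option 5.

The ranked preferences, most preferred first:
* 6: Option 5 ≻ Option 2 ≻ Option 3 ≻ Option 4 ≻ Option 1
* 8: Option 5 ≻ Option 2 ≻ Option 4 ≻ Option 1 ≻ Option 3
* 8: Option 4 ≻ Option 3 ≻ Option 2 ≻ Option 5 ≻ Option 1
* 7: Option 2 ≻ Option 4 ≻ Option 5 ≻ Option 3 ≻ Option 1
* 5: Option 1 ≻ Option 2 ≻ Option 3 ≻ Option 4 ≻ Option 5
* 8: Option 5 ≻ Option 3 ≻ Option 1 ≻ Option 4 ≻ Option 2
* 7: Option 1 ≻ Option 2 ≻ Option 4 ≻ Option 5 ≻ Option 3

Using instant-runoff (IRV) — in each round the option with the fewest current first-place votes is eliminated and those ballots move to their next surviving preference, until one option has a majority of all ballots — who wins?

Round 1: Option 1 12, Option 2 7, Option 3 0, Option 4 8, Option 5 22. Option 3 eliminated.
Round 2: Option 1 12, Option 2 7, Option 4 8, Option 5 22. Option 2 eliminated.
Round 3: Option 1 12, Option 4 15, Option 5 22. Option 1 eliminated.
Round 4: Option 4 27, Option 5 22. Option 4 has a majority (≥25).

Option 4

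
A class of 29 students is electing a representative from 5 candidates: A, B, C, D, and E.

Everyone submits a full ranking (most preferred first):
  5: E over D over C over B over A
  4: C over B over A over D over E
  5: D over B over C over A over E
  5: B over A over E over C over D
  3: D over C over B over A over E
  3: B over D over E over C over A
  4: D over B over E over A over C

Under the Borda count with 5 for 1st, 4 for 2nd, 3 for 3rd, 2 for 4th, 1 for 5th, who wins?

B

A: 5×1 + 4×3 + 5×2 + 5×4 + 3×2 + 3×1 + 4×2 = 64
B: 5×2 + 4×4 + 5×4 + 5×5 + 3×3 + 3×5 + 4×4 = 111
C: 5×3 + 4×5 + 5×3 + 5×2 + 3×4 + 3×2 + 4×1 = 82
D: 5×4 + 4×2 + 5×5 + 5×1 + 3×5 + 3×4 + 4×5 = 105
E: 5×5 + 4×1 + 5×1 + 5×3 + 3×1 + 3×3 + 4×3 = 73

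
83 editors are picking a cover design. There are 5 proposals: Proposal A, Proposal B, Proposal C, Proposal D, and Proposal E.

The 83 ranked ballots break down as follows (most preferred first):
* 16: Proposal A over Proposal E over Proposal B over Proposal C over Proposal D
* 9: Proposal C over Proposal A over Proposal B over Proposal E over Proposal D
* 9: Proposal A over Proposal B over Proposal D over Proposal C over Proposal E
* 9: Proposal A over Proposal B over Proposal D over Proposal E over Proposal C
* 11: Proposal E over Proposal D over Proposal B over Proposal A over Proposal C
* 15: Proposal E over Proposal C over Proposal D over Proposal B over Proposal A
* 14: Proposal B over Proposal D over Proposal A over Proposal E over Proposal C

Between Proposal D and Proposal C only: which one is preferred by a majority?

Proposal D

Proposal D is ranked above Proposal C on 43 ballots; Proposal C above Proposal D on 40.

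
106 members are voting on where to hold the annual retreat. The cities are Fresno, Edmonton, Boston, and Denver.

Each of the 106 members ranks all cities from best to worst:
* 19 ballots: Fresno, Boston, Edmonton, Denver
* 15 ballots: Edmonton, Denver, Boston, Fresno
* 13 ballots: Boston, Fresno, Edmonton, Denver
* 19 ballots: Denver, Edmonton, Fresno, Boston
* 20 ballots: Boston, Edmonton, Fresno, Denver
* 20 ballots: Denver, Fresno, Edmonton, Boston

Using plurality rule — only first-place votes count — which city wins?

Denver

First-place votes: Fresno 19, Edmonton 15, Boston 33, Denver 39.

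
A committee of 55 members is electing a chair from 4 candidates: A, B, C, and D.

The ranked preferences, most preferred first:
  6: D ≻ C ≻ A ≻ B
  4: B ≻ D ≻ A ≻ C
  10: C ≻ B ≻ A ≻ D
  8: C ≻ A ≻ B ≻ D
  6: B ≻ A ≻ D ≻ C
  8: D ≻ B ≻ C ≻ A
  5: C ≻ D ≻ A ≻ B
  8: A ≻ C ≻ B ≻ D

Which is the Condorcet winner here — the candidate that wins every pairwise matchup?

C vs A: 37–18
C vs B: 37–18
C vs D: 31–24
C beats every other candidate.

C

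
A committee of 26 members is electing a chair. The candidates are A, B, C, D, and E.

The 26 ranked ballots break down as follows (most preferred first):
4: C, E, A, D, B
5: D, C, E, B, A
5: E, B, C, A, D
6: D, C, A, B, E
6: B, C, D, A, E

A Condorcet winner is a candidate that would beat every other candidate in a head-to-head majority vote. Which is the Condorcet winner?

C

C vs A: 26–0
C vs B: 15–11
C vs D: 15–11
C vs E: 21–5
C beats every other candidate.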